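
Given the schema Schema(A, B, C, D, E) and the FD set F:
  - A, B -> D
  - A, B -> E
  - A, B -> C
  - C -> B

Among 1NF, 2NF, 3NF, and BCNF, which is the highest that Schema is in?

Candidate keys: {A, B}, {A, C}. Prime attributes: {A, B, C}.
C -> B breaks BCNF: {C}⁺ = {B, C}, so {C} is not a superkey.
But every attribute on its right side ({B}) is prime, and the same holds for every other non-superkey FD, so 3NF still holds.

3NF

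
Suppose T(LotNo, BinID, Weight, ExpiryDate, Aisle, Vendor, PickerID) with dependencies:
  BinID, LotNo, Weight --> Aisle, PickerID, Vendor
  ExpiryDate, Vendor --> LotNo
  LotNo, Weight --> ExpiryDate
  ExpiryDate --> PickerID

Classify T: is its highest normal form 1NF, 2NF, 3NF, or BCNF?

Candidate keys: {BinID, ExpiryDate, Vendor, Weight}, {BinID, LotNo, Weight}. Prime attributes: {BinID, ExpiryDate, LotNo, Vendor, Weight}.
ExpiryDate, Vendor --> LotNo breaks BCNF: {ExpiryDate, Vendor}⁺ = {ExpiryDate, LotNo, PickerID, Vendor}, so {ExpiryDate, Vendor} is not a superkey.
ExpiryDate --> PickerID has non-prime {PickerID} on the right and a non-superkey on the left, so 3NF fails.
The proper key subset {LotNo, Weight} of {BinID, LotNo, Weight} determines non-prime {PickerID}, so the relation is not even in 2NF.

1NF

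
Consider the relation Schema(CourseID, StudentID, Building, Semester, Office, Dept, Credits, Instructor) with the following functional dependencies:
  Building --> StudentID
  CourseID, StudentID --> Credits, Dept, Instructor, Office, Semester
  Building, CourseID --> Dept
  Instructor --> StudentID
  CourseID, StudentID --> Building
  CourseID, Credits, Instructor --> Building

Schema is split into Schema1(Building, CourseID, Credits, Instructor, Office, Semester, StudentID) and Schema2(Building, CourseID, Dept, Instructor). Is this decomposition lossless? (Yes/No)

Yes

Common attributes: {Building, CourseID, Instructor}; their closure is {Building, CourseID, Credits, Dept, Instructor, Office, Semester, StudentID}.
Schema1 is contained in that closure, so Schema1 ∩ Schema2 --> Schema1 holds and the join is lossless.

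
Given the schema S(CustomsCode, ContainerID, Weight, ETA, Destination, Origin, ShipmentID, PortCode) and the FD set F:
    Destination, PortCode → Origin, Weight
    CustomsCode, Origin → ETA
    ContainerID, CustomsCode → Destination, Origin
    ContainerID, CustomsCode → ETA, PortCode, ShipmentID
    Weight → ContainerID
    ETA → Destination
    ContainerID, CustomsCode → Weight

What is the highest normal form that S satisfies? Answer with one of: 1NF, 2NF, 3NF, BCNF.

Candidate keys: {ContainerID, CustomsCode}, {CustomsCode, Destination, PortCode}, {CustomsCode, ETA, PortCode}, {CustomsCode, Origin, PortCode}, {CustomsCode, Weight}. Prime attributes: {ContainerID, CustomsCode, Destination, ETA, Origin, PortCode, Weight}.
For Destination, PortCode → Origin, Weight we have {Destination, PortCode}⁺ = {ContainerID, Destination, Origin, PortCode, Weight}; {Destination, PortCode} is not a superkey, so BCNF fails.
Since {Origin, Weight} ⊆ prime attributes and every other non-superkey FD also has a prime right side, the schema is in 3NF.

3NF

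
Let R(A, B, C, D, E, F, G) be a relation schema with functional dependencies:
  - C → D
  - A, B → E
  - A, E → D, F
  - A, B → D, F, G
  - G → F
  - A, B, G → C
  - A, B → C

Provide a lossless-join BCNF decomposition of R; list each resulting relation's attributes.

{A, B, C, E, G}; {A, E, F}; {C, D}

Candidate key of the original relation: {A, B}.
In {A, B, C, D, E, F, G}, {C} is not a superkey ({C}⁺ restricted to this set is {C, D}), so split on C → D into {C, D} and {A, B, C, E, F, G}.
{C, D} is in BCNF.
In {A, B, C, E, F, G}, {A, E} is not a superkey ({A, E}⁺ restricted to this set is {A, E, F}), so split on A, E → F into {A, E, F} and {A, B, C, E, G}.
{A, E, F} is in BCNF.
{A, B, C, E, G} is in BCNF.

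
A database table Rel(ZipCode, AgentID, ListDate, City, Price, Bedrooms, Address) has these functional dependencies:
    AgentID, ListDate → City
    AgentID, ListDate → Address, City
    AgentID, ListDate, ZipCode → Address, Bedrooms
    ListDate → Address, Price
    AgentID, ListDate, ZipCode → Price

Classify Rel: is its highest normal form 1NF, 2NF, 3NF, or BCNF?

Candidate key: {AgentID, ListDate, ZipCode}. Prime attributes: {AgentID, ListDate, ZipCode}.
AgentID, ListDate → City breaks BCNF: {AgentID, ListDate}⁺ = {Address, AgentID, City, ListDate, Price}, so {AgentID, ListDate} is not a superkey.
AgentID, ListDate → City has non-prime {City} on the right and a non-superkey on the left, so 3NF fails.
The proper key subset {ListDate} of {AgentID, ListDate, ZipCode} determines non-prime {Address, Price}, so the relation is not even in 2NF.

1NF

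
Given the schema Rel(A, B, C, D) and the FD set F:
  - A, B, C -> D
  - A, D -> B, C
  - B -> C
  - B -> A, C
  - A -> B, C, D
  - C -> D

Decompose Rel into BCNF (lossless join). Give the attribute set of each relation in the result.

Candidate keys of the original relation: {A}, {B}.
In {A, B, C, D}, {C} is not a superkey ({C}⁺ restricted to this set is {C, D}), so split on C -> D into {C, D} and {A, B, C}.
{C, D}: every determinant is a superkey — BCNF.
{A, B, C}: every determinant is a superkey — BCNF.

{A, B, C}; {C, D}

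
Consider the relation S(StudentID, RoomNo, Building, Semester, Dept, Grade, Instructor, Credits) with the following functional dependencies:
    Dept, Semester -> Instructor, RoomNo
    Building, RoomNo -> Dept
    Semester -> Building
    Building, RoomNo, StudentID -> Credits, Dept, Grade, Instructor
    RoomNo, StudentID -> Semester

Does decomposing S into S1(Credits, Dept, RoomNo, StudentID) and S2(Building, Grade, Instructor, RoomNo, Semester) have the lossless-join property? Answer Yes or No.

The shared attributes are {RoomNo} and {RoomNo}⁺ = {RoomNo}.
S1 ⊄ {RoomNo} and S2 ⊄ {RoomNo}, so the split is lossy.

No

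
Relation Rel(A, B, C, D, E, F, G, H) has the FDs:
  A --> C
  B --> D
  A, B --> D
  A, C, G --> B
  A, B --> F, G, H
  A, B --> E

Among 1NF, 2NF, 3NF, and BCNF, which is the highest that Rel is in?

1NF

Candidate keys: {A, B}, {A, G}. Prime attributes: {A, B, G}.
For A --> C we have {A}⁺ = {A, C}; {A} is not a superkey, so BCNF fails.
A --> C has non-prime {C} on the right and a non-superkey on the left, so 3NF fails.
The proper key subset {A} of {A, B} determines non-prime {C}, so the relation is not even in 2NF.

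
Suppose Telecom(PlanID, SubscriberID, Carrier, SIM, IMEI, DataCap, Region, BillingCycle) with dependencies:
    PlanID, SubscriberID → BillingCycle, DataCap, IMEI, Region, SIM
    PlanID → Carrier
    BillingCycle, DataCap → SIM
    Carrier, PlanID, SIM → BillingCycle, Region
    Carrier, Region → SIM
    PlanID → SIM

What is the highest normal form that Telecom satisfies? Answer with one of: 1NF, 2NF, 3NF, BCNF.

1NF

Candidate key: {PlanID, SubscriberID}. Prime attributes: {PlanID, SubscriberID}.
For PlanID → Carrier we have {PlanID}⁺ = {BillingCycle, Carrier, PlanID, Region, SIM}; {PlanID} is not a superkey, so BCNF fails.
PlanID → Carrier has non-prime {Carrier} on the right and a non-superkey on the left, so 3NF fails.
The proper key subset {PlanID} of {PlanID, SubscriberID} determines non-prime {BillingCycle, Carrier, Region, SIM}, so the relation is not even in 2NF.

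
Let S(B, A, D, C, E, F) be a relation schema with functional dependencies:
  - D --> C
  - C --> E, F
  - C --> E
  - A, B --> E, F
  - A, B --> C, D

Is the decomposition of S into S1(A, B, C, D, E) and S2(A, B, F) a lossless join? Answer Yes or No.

Yes

The shared attributes are {A, B} and {A, B}⁺ = {A, B, C, D, E, F}.
Since S1 ⊆ {A, B, C, D, E, F}, the intersection is a superkey of S1; the decomposition is lossless.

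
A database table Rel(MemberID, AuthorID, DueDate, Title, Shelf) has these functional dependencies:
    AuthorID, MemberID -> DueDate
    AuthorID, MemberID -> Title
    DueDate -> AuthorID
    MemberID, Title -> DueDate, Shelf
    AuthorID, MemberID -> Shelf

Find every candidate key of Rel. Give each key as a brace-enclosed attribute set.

{AuthorID, MemberID}, {DueDate, MemberID}, {MemberID, Title}

No FD produces {MemberID}, so it must be in every candidate key.
{AuthorID, MemberID}⁺ = {AuthorID, DueDate, MemberID, Shelf, Title}, which is every attribute, so {AuthorID, MemberID} is a candidate key.
{DueDate, MemberID}⁺ = {AuthorID, DueDate, MemberID, Shelf, Title}, which is every attribute, so {DueDate, MemberID} is a candidate key.
{MemberID, Title}⁺ = {AuthorID, DueDate, MemberID, Shelf, Title}, which is every attribute, so {MemberID, Title} is a candidate key.
Any other superkey properly contains one of these, so there are no further candidate keys.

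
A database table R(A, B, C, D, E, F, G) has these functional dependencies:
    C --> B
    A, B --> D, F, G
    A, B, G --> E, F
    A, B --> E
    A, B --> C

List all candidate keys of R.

{A, B}, {A, C}

{A} never appears on the right of any FD, so every key must include it.
{A, B}⁺ = {A, B, C, D, E, F, G} — all of the relation — so {A, B} is a candidate key.
{A, C}⁺ = {A, B, C, D, E, F, G} — all of the relation — so {A, C} is a candidate key.
No proper subset of any of these is a key, and no other minimal superkey exists.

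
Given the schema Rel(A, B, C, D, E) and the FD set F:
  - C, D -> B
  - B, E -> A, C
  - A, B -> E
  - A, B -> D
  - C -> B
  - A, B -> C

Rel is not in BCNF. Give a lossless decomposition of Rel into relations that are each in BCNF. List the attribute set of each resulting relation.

Candidate keys of the original relation: {A, B}, {A, C}, {B, E}, {C, E}.
Within {A, B, C, D, E}: {C, D}⁺ ∩ {A, B, C, D, E} = {B, C, D}, not the whole set, so C, D -> B violates BCNF; decompose into {B, C, D} and {A, C, D, E}.
Within {B, C, D}: {C}⁺ ∩ {B, C, D} = {B, C}, not the whole set, so C -> B violates BCNF; decompose into {B, C} and {C, D}.
{B, C} is in BCNF.
{C, D} is in BCNF.
{A, C, D, E} is in BCNF.

{A, C, D, E}; {B, C}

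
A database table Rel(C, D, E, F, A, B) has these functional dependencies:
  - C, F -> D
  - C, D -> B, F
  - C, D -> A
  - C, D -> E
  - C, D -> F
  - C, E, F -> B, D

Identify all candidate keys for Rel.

{C} never appears on the right of any FD, so every key must include it.
{C, D} is a candidate key since {C, D}⁺ = {A, B, C, D, E, F} covers every attribute.
{C, F} is a candidate key since {C, F}⁺ = {A, B, C, D, E, F} covers every attribute.
No proper subset of any of these is a key, and no other minimal superkey exists.

{C, D}, {C, F}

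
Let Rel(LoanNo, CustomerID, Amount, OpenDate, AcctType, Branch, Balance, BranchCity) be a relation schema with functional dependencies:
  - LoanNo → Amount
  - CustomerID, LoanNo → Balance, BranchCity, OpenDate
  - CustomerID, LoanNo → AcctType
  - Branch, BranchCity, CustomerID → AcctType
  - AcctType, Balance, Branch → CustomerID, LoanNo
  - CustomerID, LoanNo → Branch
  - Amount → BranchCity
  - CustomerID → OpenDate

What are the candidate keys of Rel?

{CustomerID, LoanNo} is a candidate key since {CustomerID, LoanNo}⁺ = {AcctType, Amount, Balance, Branch, BranchCity, CustomerID, LoanNo, OpenDate} covers every attribute.
{AcctType, Balance, Branch} is a candidate key since {AcctType, Balance, Branch}⁺ = {AcctType, Amount, Balance, Branch, BranchCity, CustomerID, LoanNo, OpenDate} covers every attribute.
{Amount, Balance, Branch, CustomerID} is a candidate key since {Amount, Balance, Branch, CustomerID}⁺ = {AcctType, Amount, Balance, Branch, BranchCity, CustomerID, LoanNo, OpenDate} covers every attribute.
{Balance, Branch, BranchCity, CustomerID} is a candidate key since {Balance, Branch, BranchCity, CustomerID}⁺ = {AcctType, Amount, Balance, Branch, BranchCity, CustomerID, LoanNo, OpenDate} covers every attribute.
No proper subset of any of these is a key, and no other minimal superkey exists.

{AcctType, Balance, Branch}, {Amount, Balance, Branch, CustomerID}, {Balance, Branch, BranchCity, CustomerID}, {CustomerID, LoanNo}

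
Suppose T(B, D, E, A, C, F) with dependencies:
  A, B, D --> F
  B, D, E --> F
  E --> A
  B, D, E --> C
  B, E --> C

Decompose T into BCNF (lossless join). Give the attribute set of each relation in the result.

Candidate key of the original relation: {B, D, E}.
Within {A, B, C, D, E, F}: {A, B, D}⁺ ∩ {A, B, C, D, E, F} = {A, B, D, F}, not the whole set, so A, B, D --> F violates BCNF; decompose into {A, B, D, F} and {A, B, C, D, E}.
{A, B, D, F}: every determinant is a superkey — BCNF.
Within {A, B, C, D, E}: {E}⁺ ∩ {A, B, C, D, E} = {A, E}, not the whole set, so E --> A violates BCNF; decompose into {A, E} and {B, C, D, E}.
{A, E}: every determinant is a superkey — BCNF.
Within {B, C, D, E}: {B, E}⁺ ∩ {B, C, D, E} = {B, C, E}, not the whole set, so B, E --> C violates BCNF; decompose into {B, C, E} and {B, D, E}.
{B, C, E}: every determinant is a superkey — BCNF.
{B, D, E}: every determinant is a superkey — BCNF.

{A, B, D, F}; {A, E}; {B, C, E}; {B, D, E}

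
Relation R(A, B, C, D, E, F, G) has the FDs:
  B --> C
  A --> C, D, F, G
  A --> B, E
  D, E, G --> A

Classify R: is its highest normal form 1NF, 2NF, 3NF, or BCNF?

2NF

Candidate keys: {A}, {D, E, G}. Prime attributes: {A, D, E, G}.
B --> C breaks BCNF: {B}⁺ = {B, C}, so {B} is not a superkey.
B --> C has non-prime {C} on the right and a non-superkey on the left, so 3NF fails.
Checking every proper subset of each key, none determines a non-prime attribute — 2NF is satisfied.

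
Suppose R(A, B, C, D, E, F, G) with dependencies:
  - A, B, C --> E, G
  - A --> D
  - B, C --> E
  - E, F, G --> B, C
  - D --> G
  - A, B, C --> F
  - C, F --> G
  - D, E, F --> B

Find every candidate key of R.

{A, B, C}, {A, E, F}

{A} never appears on the right of any FD, so every key must include it.
{A, B, C} is a candidate key since {A, B, C}⁺ = {A, B, C, D, E, F, G} covers every attribute.
{A, E, F} is a candidate key since {A, E, F}⁺ = {A, B, C, D, E, F, G} covers every attribute.
These are minimal and exhaustive — every other superkey contains one of them.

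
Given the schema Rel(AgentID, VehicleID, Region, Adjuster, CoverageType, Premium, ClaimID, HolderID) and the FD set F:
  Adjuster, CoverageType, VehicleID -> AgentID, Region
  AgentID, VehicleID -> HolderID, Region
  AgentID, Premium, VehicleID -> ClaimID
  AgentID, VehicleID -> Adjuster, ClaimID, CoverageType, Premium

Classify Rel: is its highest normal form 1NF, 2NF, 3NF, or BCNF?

BCNF

Candidate keys: {Adjuster, CoverageType, VehicleID}, {AgentID, VehicleID}. Prime attributes: {Adjuster, AgentID, CoverageType, VehicleID}.
The left-hand side of every FD is a superkey, so BCNF is satisfied.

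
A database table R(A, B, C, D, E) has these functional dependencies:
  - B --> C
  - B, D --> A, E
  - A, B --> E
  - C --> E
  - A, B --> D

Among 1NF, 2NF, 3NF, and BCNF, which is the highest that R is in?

1NF

Candidate keys: {A, B}, {B, D}. Prime attributes: {A, B, D}.
B --> C: {B}⁺ = {B, C, E}, which is not all of the attributes, so the left side is not a superkey — BCNF is violated.
B --> C has non-prime {C} on the right and a non-superkey on the left, so 3NF fails.
{B} is a proper subset of the key {A, B}, and {B}⁺ contains the non-prime attributes {C, E} — a partial dependency, so 2NF is violated.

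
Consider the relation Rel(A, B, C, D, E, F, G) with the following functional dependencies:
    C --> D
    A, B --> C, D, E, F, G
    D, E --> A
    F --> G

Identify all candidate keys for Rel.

{A, B}, {B, C, E}, {B, D, E}

Attributes never on any right-hand side: {B} — every candidate key must contain it.
{A, B}⁺ = {A, B, C, D, E, F, G}, which is every attribute, so {A, B} is a candidate key.
{B, C, E}⁺ = {A, B, C, D, E, F, G}, which is every attribute, so {B, C, E} is a candidate key.
{B, D, E}⁺ = {A, B, C, D, E, F, G}, which is every attribute, so {B, D, E} is a candidate key.
Any other superkey properly contains one of these, so there are no further candidate keys.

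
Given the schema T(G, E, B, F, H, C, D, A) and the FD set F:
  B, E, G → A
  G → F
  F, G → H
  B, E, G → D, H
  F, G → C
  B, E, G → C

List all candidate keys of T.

No FD produces {B, E, G}, so they must be in every candidate key.
Closure of {B, E, G} is {A, B, C, D, E, F, G, H}, the whole schema; {B, E, G} is a candidate key.
Every other attribute set either contains this one or has a smaller closure.

{B, E, G}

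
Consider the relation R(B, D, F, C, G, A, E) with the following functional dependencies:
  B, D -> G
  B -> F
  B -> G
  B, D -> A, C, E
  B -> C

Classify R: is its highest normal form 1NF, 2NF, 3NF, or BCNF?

1NF

Candidate key: {B, D}. Prime attributes: {B, D}.
B -> F: {B}⁺ = {B, C, F, G}, which is not all of the attributes, so the left side is not a superkey — BCNF is violated.
B -> F has non-prime {F} on the right and a non-superkey on the left, so 3NF fails.
Since {B} ⊂ {B, D} and {B}⁺ ⊇ {C, F, G} with {C, F, G} non-prime, there is a partial dependency; 2NF fails.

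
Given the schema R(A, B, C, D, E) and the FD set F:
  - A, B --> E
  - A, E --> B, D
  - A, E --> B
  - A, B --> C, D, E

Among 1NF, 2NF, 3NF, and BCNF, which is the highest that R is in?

BCNF

Candidate keys: {A, B}, {A, E}. Prime attributes: {A, B, E}.
The left-hand side of every FD is a superkey, so BCNF is satisfied.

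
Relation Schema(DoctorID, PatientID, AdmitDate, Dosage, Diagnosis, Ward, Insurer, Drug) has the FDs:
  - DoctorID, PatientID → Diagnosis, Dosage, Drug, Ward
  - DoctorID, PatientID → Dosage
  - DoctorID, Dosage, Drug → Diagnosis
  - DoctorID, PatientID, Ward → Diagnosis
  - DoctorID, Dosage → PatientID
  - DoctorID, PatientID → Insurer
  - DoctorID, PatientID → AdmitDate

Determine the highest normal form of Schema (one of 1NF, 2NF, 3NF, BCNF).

BCNF

Candidate keys: {DoctorID, Dosage}, {DoctorID, PatientID}. Prime attributes: {DoctorID, Dosage, PatientID}.
Every FD has a superkey on the left, so the relation is in BCNF.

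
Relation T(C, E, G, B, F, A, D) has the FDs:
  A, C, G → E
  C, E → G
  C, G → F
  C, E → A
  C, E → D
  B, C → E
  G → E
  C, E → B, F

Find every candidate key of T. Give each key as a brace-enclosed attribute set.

{B, C}, {C, E}, {C, G}

Attributes never on any right-hand side: {C} — every candidate key must contain it.
{B, C} is a candidate key since {B, C}⁺ = {A, B, C, D, E, F, G} covers every attribute.
{C, E} is a candidate key since {C, E}⁺ = {A, B, C, D, E, F, G} covers every attribute.
{C, G} is a candidate key since {C, G}⁺ = {A, B, C, D, E, F, G} covers every attribute.
No proper subset of any of these is a key, and no other minimal superkey exists.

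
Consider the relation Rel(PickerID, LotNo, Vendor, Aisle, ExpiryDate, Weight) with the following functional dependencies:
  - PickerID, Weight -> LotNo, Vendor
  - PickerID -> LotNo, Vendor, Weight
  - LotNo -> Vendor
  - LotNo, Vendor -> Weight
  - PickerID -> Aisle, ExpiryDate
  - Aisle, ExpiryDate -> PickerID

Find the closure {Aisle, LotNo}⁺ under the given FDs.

{Aisle, LotNo, Vendor, Weight}

Start with {Aisle, LotNo}.
LotNo -> Vendor applies; add {Vendor} → now {Aisle, LotNo, Vendor}.
LotNo, Vendor -> Weight applies; add {Weight} → now {Aisle, LotNo, Vendor, Weight}.
No further FD applies.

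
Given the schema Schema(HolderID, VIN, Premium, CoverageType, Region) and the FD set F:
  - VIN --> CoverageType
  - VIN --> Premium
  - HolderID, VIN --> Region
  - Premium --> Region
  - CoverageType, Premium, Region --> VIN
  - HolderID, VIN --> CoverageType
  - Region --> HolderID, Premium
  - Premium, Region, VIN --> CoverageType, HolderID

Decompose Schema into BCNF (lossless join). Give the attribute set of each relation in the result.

{CoverageType, Premium, VIN}; {HolderID, Premium, Region}

Candidate keys of the original relation: {CoverageType, Premium}, {CoverageType, Region}, {VIN}.
In {CoverageType, HolderID, Premium, Region, VIN}, {Premium} is not a superkey ({Premium}⁺ restricted to this set is {HolderID, Premium, Region}), so split on Premium --> HolderID, Region into {HolderID, Premium, Region} and {CoverageType, Premium, VIN}.
{HolderID, Premium, Region}: every determinant is a superkey — BCNF.
{CoverageType, Premium, VIN}: every determinant is a superkey — BCNF.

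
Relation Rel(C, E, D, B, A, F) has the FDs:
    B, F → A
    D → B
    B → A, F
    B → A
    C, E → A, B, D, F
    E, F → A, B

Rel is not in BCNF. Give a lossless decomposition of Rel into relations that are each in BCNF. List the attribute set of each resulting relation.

{A, B, F}; {B, D}; {C, D, E}

Candidate key of the original relation: {C, E}.
{A, B, C, D, E, F}: {B, F} determines {A, B, F} here but is not a superkey — split on B, F → A, giving {A, B, F} and {B, C, D, E, F}.
{A, B, F}: every determinant is a superkey — BCNF.
{B, C, D, E, F}: {D} determines {B, D, F} here but is not a superkey — split on D → B, F, giving {B, D, F} and {C, D, E}.
{B, D, F}: {B} determines {B, F} here but is not a superkey — split on B → F, giving {B, F} and {B, D}.
{B, F}: every determinant is a superkey — BCNF.
{B, D}: every determinant is a superkey — BCNF.
{C, D, E}: every determinant is a superkey — BCNF.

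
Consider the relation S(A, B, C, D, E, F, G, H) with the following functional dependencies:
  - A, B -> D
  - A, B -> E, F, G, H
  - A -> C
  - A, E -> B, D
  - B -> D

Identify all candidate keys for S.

{A, B}, {A, E}

{A} never appears on the right of any FD, so every key must include it.
Closure of {A, B} is {A, B, C, D, E, F, G, H}, the whole schema; {A, B} is a candidate key.
Closure of {A, E} is {A, B, C, D, E, F, G, H}, the whole schema; {A, E} is a candidate key.
These are minimal and exhaustive — every other superkey contains one of them.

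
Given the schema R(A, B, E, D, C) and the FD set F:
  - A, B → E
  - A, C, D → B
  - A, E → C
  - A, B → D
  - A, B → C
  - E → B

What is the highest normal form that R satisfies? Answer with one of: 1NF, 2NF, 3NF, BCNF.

3NF

Candidate keys: {A, B}, {A, C, D}, {A, E}. Prime attributes: {A, B, C, D, E}.
E → B breaks BCNF: {E}⁺ = {B, E}, so {E} is not a superkey.
But every attribute on its right side ({B}) is prime, and the same holds for every other non-superkey FD, so 3NF still holds.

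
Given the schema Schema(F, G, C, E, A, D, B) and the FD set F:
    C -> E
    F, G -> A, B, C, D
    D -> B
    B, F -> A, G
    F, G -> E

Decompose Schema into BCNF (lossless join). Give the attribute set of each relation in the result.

{A, C, D, F, G}; {B, D}; {C, E}

Candidate keys of the original relation: {B, F}, {D, F}, {F, G}.
{A, B, C, D, E, F, G}: {C} determines {C, E} here but is not a superkey — split on C -> E, giving {C, E} and {A, B, C, D, F, G}.
{C, E} has no BCNF violation.
{A, B, C, D, F, G}: {D} determines {B, D} here but is not a superkey — split on D -> B, giving {B, D} and {A, C, D, F, G}.
{B, D} has no BCNF violation.
{A, C, D, F, G} has no BCNF violation.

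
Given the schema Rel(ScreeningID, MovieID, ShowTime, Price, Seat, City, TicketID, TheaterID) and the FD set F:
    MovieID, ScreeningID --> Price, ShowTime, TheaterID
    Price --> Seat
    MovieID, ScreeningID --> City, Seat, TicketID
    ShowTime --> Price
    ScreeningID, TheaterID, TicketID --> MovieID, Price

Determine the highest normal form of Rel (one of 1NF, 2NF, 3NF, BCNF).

Candidate keys: {MovieID, ScreeningID}, {ScreeningID, TheaterID, TicketID}. Prime attributes: {MovieID, ScreeningID, TheaterID, TicketID}.
Price --> Seat breaks BCNF: {Price}⁺ = {Price, Seat}, so {Price} is not a superkey.
Because {Seat} is non-prime and the left side of Price --> Seat is not a superkey, the relation is not in 3NF.
Checking every proper subset of each key, none determines a non-prime attribute — 2NF is satisfied.

2NF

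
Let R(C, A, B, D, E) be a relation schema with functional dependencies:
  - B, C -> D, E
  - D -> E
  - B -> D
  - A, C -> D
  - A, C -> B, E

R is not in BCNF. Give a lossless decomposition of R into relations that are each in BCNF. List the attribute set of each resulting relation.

{A, B, C}; {B, D}; {D, E}

Candidate key of the original relation: {A, C}.
Within {A, B, C, D, E}: {B, C}⁺ ∩ {A, B, C, D, E} = {B, C, D, E}, not the whole set, so B, C -> D, E violates BCNF; decompose into {B, C, D, E} and {A, B, C}.
Within {B, C, D, E}: {D}⁺ ∩ {B, C, D, E} = {D, E}, not the whole set, so D -> E violates BCNF; decompose into {D, E} and {B, C, D}.
{D, E} has no BCNF violation.
Within {B, C, D}: {B}⁺ ∩ {B, C, D} = {B, D}, not the whole set, so B -> D violates BCNF; decompose into {B, D} and {B, C}.
{B, D} has no BCNF violation.
{B, C} has no BCNF violation.
{A, B, C} has no BCNF violation.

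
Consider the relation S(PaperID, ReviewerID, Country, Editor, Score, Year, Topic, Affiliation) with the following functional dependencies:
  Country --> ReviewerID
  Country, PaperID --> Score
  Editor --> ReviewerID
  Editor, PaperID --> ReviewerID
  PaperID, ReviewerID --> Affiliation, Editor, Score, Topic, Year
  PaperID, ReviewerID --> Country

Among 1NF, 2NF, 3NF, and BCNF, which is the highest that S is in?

3NF

Candidate keys: {Country, PaperID}, {Editor, PaperID}, {PaperID, ReviewerID}. Prime attributes: {Country, Editor, PaperID, ReviewerID}.
Country --> ReviewerID breaks BCNF: {Country}⁺ = {Country, ReviewerID}, so {Country} is not a superkey.
But every attribute on its right side ({ReviewerID}) is prime, and the same holds for every other non-superkey FD, so 3NF still holds.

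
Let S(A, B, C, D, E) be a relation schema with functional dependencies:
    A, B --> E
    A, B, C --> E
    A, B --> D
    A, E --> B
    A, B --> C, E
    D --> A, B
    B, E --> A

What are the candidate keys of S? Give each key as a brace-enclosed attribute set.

Closure of {D} is {A, B, C, D, E}, the whole schema; {D} is a candidate key.
Closure of {A, B} is {A, B, C, D, E}, the whole schema; {A, B} is a candidate key.
Closure of {A, E} is {A, B, C, D, E}, the whole schema; {A, E} is a candidate key.
Closure of {B, E} is {A, B, C, D, E}, the whole schema; {B, E} is a candidate key.
No proper subset of any of these is a key, and no other minimal superkey exists.

{A, B}, {A, E}, {B, E}, {D}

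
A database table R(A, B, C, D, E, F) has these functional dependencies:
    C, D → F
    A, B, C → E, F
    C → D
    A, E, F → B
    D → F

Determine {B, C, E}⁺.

{B, C, D, E, F}

Start with {B, C, E}.
C → D applies; add {D} → now {B, C, D, E}.
D → F applies; add {F} → now {B, C, D, E, F}.
No further FD applies.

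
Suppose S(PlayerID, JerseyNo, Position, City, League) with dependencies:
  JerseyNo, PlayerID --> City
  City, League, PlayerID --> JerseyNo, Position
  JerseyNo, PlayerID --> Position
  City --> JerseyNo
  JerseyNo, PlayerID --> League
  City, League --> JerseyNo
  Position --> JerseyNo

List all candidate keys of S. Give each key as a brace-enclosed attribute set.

{City, PlayerID}, {JerseyNo, PlayerID}, {PlayerID, Position}

No FD produces {PlayerID}, so it must be in every candidate key.
{City, PlayerID}⁺ = {City, JerseyNo, League, PlayerID, Position}, which is every attribute, so {City, PlayerID} is a candidate key.
{JerseyNo, PlayerID}⁺ = {City, JerseyNo, League, PlayerID, Position}, which is every attribute, so {JerseyNo, PlayerID} is a candidate key.
{PlayerID, Position}⁺ = {City, JerseyNo, League, PlayerID, Position}, which is every attribute, so {PlayerID, Position} is a candidate key.
No proper subset of any of these is a key, and no other minimal superkey exists.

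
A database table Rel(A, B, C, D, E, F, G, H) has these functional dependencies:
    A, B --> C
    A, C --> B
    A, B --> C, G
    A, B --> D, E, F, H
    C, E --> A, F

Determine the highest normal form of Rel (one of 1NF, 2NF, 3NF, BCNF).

BCNF

Candidate keys: {A, B}, {A, C}, {C, E}. Prime attributes: {A, B, C, E}.
Each dependency's left side is a superkey — BCNF holds.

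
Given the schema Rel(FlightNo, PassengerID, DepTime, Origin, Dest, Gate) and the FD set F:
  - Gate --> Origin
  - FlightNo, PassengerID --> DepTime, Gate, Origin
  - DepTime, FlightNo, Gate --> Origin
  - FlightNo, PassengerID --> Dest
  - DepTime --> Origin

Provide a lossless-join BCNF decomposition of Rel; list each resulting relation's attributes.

{DepTime, Dest, FlightNo, Gate, PassengerID}; {Gate, Origin}

Candidate key of the original relation: {FlightNo, PassengerID}.
In {DepTime, Dest, FlightNo, Gate, Origin, PassengerID}, {Gate} is not a superkey ({Gate}⁺ restricted to this set is {Gate, Origin}), so split on Gate --> Origin into {Gate, Origin} and {DepTime, Dest, FlightNo, Gate, PassengerID}.
{Gate, Origin} is in BCNF.
{DepTime, Dest, FlightNo, Gate, PassengerID} is in BCNF.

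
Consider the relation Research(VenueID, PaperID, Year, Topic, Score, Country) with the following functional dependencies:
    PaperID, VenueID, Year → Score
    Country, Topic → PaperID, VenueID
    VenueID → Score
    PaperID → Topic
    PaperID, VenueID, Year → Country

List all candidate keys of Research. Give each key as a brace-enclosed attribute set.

{Year} never appears on the right of any FD, so every key must include it.
{Country, PaperID, Year} is a candidate key since {Country, PaperID, Year}⁺ = {Country, PaperID, Score, Topic, VenueID, Year} covers every attribute.
{Country, Topic, Year} is a candidate key since {Country, Topic, Year}⁺ = {Country, PaperID, Score, Topic, VenueID, Year} covers every attribute.
{PaperID, VenueID, Year} is a candidate key since {PaperID, VenueID, Year}⁺ = {Country, PaperID, Score, Topic, VenueID, Year} covers every attribute.
Any other superkey properly contains one of these, so there are no further candidate keys.

{Country, PaperID, Year}, {Country, Topic, Year}, {PaperID, VenueID, Year}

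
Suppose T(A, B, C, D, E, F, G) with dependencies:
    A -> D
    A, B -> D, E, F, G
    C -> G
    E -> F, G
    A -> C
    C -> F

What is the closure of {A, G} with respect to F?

Start with {A, G}.
A -> D applies; add {D} → now {A, D, G}.
A -> C applies; add {C} → now {A, C, D, G}.
C -> F applies; add {F} → now {A, C, D, F, G}.
No further FD applies.

{A, C, D, F, G}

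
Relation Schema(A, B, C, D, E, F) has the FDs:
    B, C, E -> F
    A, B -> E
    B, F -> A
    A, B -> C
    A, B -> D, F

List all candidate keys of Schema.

{A, B}, {B, C, E}, {B, F}

{B} never appears on the right of any FD, so every key must include it.
{A, B}⁺ = {A, B, C, D, E, F} — all of the relation — so {A, B} is a candidate key.
{B, F}⁺ = {A, B, C, D, E, F} — all of the relation — so {B, F} is a candidate key.
{B, C, E}⁺ = {A, B, C, D, E, F} — all of the relation — so {B, C, E} is a candidate key.
These are minimal and exhaustive — every other superkey contains one of them.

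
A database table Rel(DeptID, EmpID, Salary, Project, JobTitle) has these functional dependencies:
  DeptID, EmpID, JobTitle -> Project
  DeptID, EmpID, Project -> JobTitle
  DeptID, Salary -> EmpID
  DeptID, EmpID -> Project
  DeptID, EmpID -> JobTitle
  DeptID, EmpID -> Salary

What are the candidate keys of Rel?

{DeptID, EmpID}, {DeptID, Salary}

Attributes never on any right-hand side: {DeptID} — every candidate key must contain it.
Closure of {DeptID, EmpID} is {DeptID, EmpID, JobTitle, Project, Salary}, the whole schema; {DeptID, EmpID} is a candidate key.
Closure of {DeptID, Salary} is {DeptID, EmpID, JobTitle, Project, Salary}, the whole schema; {DeptID, Salary} is a candidate key.
These are minimal and exhaustive — every other superkey contains one of them.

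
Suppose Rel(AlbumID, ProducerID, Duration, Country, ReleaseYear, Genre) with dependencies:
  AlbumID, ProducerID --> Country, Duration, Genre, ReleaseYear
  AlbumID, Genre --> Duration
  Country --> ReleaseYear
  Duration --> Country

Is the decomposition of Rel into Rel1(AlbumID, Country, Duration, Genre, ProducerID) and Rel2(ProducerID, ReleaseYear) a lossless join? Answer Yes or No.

Common attributes: {ProducerID}; their closure is {ProducerID}.
Neither Rel1 nor Rel2 is contained in that closure, so the decomposition is lossy.

No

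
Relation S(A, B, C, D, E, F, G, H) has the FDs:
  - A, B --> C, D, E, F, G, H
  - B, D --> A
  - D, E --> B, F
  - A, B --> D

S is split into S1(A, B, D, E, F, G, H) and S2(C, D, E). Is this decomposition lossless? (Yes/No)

S1 ∩ S2 = {D, E}; its closure under F is {A, B, C, D, E, F, G, H}.
This includes all of S1, so the common attributes are a superkey of S1 — the join is lossless.

Yes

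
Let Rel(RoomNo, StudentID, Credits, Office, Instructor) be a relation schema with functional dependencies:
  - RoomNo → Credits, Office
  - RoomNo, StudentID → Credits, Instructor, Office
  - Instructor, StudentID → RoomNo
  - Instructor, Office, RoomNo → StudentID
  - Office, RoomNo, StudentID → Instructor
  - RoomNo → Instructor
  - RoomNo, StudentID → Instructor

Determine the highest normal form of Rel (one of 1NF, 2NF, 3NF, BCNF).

BCNF

Candidate keys: {Instructor, StudentID}, {RoomNo}. Prime attributes: {Instructor, RoomNo, StudentID}.
Each dependency's left side is a superkey — BCNF holds.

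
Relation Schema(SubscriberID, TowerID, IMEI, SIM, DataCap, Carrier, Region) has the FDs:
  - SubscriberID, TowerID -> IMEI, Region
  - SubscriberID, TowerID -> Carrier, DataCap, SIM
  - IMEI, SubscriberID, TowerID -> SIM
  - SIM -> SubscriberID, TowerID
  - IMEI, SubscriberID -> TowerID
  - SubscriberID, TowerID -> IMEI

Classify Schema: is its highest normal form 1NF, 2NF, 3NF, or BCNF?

Candidate keys: {IMEI, SubscriberID}, {SIM}, {SubscriberID, TowerID}. Prime attributes: {IMEI, SIM, SubscriberID, TowerID}.
Every FD has a superkey on the left, so the relation is in BCNF.

BCNF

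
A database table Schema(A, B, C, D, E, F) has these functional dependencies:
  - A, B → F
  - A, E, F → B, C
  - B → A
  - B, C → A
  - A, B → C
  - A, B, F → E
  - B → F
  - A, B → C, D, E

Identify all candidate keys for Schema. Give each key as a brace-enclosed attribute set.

{A, E, F}, {B}

{B}⁺ = {A, B, C, D, E, F} — all of the relation — so {B} is a candidate key.
{A, E, F}⁺ = {A, B, C, D, E, F} — all of the relation — so {A, E, F} is a candidate key.
No proper subset of any of these is a key, and no other minimal superkey exists.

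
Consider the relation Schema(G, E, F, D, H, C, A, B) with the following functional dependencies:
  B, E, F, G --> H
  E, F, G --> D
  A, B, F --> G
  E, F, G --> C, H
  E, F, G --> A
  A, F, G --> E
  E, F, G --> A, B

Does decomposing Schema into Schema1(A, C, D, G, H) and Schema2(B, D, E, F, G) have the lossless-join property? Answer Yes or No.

No

Schema1 ∩ Schema2 = {D, G}; its closure under F is {D, G}.
Schema1 ⊄ {D, G} and Schema2 ⊄ {D, G}, so the split is lossy.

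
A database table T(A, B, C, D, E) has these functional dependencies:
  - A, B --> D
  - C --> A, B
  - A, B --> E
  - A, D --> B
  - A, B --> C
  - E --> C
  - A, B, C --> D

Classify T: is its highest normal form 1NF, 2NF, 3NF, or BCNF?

BCNF

Candidate keys: {A, B}, {A, D}, {C}, {E}. Prime attributes: {A, B, C, D, E}.
Every FD has a superkey on the left, so the relation is in BCNF.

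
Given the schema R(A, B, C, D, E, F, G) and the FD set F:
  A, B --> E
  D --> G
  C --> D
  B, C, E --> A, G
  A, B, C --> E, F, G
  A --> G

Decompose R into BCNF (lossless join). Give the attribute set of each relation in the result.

{A, B, C, F}; {A, B, E}; {A, G}; {C, D}

Candidate keys of the original relation: {A, B, C}, {B, C, E}.
Within {A, B, C, D, E, F, G}: {A, B}⁺ ∩ {A, B, C, D, E, F, G} = {A, B, E, G}, not the whole set, so A, B --> E, G violates BCNF; decompose into {A, B, E, G} and {A, B, C, D, F}.
Within {A, B, E, G}: {A}⁺ ∩ {A, B, E, G} = {A, G}, not the whole set, so A --> G violates BCNF; decompose into {A, G} and {A, B, E}.
{A, G} has no BCNF violation.
{A, B, E} has no BCNF violation.
Within {A, B, C, D, F}: {C}⁺ ∩ {A, B, C, D, F} = {C, D}, not the whole set, so C --> D violates BCNF; decompose into {C, D} and {A, B, C, F}.
{C, D} has no BCNF violation.
{A, B, C, F} has no BCNF violation.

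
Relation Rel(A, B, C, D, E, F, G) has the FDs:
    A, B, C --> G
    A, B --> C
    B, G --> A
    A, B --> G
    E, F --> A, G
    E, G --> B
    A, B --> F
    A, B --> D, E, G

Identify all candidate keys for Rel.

{A, B}, {B, G}, {E, F}, {E, G}

Closure of {A, B} is {A, B, C, D, E, F, G}, the whole schema; {A, B} is a candidate key.
Closure of {B, G} is {A, B, C, D, E, F, G}, the whole schema; {B, G} is a candidate key.
Closure of {E, F} is {A, B, C, D, E, F, G}, the whole schema; {E, F} is a candidate key.
Closure of {E, G} is {A, B, C, D, E, F, G}, the whole schema; {E, G} is a candidate key.
No proper subset of any of these is a key, and no other minimal superkey exists.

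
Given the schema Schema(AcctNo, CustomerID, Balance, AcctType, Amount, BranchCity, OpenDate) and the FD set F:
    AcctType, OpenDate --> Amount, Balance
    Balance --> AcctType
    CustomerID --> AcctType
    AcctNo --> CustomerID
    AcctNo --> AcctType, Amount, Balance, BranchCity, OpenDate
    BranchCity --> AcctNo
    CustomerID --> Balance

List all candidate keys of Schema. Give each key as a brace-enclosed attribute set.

{AcctNo}, {BranchCity}

{AcctNo} is a candidate key since {AcctNo}⁺ = {AcctNo, AcctType, Amount, Balance, BranchCity, CustomerID, OpenDate} covers every attribute.
{BranchCity} is a candidate key since {BranchCity}⁺ = {AcctNo, AcctType, Amount, Balance, BranchCity, CustomerID, OpenDate} covers every attribute.
No proper subset of any of these is a key, and no other minimal superkey exists.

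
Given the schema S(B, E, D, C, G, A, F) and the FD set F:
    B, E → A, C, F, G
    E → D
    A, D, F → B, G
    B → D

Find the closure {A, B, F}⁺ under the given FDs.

{A, B, D, F, G}

Start with {A, B, F}.
B → D applies; add {D} → now {A, B, D, F}.
A, D, F → B, G applies; add {G} → now {A, B, D, F, G}.
No further FD applies.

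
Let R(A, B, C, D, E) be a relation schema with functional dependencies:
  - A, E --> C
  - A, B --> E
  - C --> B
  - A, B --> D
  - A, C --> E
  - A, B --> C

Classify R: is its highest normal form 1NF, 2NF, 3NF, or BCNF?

Candidate keys: {A, B}, {A, C}, {A, E}. Prime attributes: {A, B, C, E}.
C --> B breaks BCNF: {C}⁺ = {B, C}, so {C} is not a superkey.
Since {B} ⊆ prime attributes and every other non-superkey FD also has a prime right side, the schema is in 3NF.

3NF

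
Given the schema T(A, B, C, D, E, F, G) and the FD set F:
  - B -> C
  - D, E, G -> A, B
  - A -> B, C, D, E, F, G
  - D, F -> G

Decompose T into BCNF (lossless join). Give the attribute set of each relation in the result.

{A, B, D, E, F}; {B, C}; {D, F, G}

Candidate keys of the original relation: {A}, {D, E, F}, {D, E, G}.
In {A, B, C, D, E, F, G}, {B} is not a superkey ({B}⁺ restricted to this set is {B, C}), so split on B -> C into {B, C} and {A, B, D, E, F, G}.
{B, C}: every determinant is a superkey — BCNF.
In {A, B, D, E, F, G}, {D, F} is not a superkey ({D, F}⁺ restricted to this set is {D, F, G}), so split on D, F -> G into {D, F, G} and {A, B, D, E, F}.
{D, F, G}: every determinant is a superkey — BCNF.
{A, B, D, E, F}: every determinant is a superkey — BCNF.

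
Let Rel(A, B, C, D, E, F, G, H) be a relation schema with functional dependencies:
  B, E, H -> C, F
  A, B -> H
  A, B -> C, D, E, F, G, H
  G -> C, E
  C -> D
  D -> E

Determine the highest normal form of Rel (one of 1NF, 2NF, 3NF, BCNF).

Candidate key: {A, B}. Prime attributes: {A, B}.
B, E, H -> C, F: {B, E, H}⁺ = {B, C, D, E, F, H}, which is not all of the attributes, so the left side is not a superkey — BCNF is violated.
B, E, H -> C, F has non-prime {C, F} on the right and a non-superkey on the left, so 3NF fails.
No proper subset of a key has a non-prime attribute in its closure, so there is no partial dependency; 2NF holds.

2NF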